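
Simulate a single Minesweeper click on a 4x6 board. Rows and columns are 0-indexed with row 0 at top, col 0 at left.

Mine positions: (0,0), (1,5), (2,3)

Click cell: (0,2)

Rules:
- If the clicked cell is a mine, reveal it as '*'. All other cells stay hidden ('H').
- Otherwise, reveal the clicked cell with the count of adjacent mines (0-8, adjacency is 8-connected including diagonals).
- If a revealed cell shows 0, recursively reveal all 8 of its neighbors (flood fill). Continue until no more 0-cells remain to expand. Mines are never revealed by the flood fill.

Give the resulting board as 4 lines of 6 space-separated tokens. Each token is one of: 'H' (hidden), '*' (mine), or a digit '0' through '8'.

H 1 0 0 1 H
H 1 1 1 2 H
H H H H H H
H H H H H H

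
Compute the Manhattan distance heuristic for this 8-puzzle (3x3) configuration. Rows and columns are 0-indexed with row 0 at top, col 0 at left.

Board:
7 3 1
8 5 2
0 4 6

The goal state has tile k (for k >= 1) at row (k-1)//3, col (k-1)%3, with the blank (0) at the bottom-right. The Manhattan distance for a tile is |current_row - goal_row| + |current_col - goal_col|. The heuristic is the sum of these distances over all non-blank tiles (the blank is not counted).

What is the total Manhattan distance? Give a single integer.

Answer: 12

Derivation:
Tile 7: (0,0)->(2,0) = 2
Tile 3: (0,1)->(0,2) = 1
Tile 1: (0,2)->(0,0) = 2
Tile 8: (1,0)->(2,1) = 2
Tile 5: (1,1)->(1,1) = 0
Tile 2: (1,2)->(0,1) = 2
Tile 4: (2,1)->(1,0) = 2
Tile 6: (2,2)->(1,2) = 1
Sum: 2 + 1 + 2 + 2 + 0 + 2 + 2 + 1 = 12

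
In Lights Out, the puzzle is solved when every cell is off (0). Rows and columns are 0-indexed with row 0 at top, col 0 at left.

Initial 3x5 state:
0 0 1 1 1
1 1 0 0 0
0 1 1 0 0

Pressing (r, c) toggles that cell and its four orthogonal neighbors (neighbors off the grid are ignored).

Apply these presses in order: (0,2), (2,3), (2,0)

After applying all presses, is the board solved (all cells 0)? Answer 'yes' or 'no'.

Answer: no

Derivation:
After press 1 at (0,2):
0 1 0 0 1
1 1 1 0 0
0 1 1 0 0

After press 2 at (2,3):
0 1 0 0 1
1 1 1 1 0
0 1 0 1 1

After press 3 at (2,0):
0 1 0 0 1
0 1 1 1 0
1 0 0 1 1

Lights still on: 8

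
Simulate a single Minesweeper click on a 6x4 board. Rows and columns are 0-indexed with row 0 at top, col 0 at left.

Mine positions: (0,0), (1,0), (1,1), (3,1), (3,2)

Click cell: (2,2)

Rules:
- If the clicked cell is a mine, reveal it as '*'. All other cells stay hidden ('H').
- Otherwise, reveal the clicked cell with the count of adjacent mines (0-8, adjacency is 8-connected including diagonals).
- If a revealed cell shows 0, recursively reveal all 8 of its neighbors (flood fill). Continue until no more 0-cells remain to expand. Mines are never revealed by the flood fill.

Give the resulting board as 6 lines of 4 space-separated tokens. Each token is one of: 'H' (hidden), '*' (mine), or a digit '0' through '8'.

H H H H
H H H H
H H 3 H
H H H H
H H H H
H H H H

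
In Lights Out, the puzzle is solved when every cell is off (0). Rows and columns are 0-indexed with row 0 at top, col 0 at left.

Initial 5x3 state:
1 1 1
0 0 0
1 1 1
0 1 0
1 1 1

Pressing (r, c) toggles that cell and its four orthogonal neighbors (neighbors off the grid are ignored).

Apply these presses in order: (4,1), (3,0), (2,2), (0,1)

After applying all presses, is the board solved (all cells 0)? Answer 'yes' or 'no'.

Answer: no

Derivation:
After press 1 at (4,1):
1 1 1
0 0 0
1 1 1
0 0 0
0 0 0

After press 2 at (3,0):
1 1 1
0 0 0
0 1 1
1 1 0
1 0 0

After press 3 at (2,2):
1 1 1
0 0 1
0 0 0
1 1 1
1 0 0

After press 4 at (0,1):
0 0 0
0 1 1
0 0 0
1 1 1
1 0 0

Lights still on: 6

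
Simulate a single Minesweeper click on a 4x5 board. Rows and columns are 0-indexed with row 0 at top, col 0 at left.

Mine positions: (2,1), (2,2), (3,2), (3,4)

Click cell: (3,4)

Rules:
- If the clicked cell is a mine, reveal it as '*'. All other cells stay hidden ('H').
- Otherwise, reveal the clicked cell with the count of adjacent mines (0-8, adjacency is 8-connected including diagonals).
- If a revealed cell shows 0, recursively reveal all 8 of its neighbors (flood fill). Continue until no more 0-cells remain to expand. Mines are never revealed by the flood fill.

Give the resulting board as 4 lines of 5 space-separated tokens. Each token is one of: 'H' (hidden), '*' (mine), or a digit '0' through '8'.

H H H H H
H H H H H
H H H H H
H H H H *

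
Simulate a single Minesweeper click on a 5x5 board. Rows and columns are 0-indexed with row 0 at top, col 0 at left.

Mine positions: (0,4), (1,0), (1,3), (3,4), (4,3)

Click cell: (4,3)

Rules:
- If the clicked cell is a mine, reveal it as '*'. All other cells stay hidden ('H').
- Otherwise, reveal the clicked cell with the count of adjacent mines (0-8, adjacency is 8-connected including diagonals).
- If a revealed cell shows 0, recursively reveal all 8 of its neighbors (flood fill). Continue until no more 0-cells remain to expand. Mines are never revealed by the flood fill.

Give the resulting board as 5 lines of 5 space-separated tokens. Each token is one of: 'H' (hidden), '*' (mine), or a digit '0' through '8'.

H H H H H
H H H H H
H H H H H
H H H H H
H H H * H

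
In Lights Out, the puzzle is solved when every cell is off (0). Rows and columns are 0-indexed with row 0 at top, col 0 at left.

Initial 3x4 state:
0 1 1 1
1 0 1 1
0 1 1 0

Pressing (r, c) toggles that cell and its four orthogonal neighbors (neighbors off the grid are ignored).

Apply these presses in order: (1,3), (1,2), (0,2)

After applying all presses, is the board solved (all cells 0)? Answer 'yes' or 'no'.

After press 1 at (1,3):
0 1 1 0
1 0 0 0
0 1 1 1

After press 2 at (1,2):
0 1 0 0
1 1 1 1
0 1 0 1

After press 3 at (0,2):
0 0 1 1
1 1 0 1
0 1 0 1

Lights still on: 7

Answer: no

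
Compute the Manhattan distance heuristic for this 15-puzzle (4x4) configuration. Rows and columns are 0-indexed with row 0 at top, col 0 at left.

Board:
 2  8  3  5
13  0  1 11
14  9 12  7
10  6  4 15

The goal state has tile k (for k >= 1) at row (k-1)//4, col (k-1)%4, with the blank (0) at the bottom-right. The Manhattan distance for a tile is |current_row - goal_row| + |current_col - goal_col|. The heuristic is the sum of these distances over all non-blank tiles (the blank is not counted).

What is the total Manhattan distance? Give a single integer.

Tile 2: at (0,0), goal (0,1), distance |0-0|+|0-1| = 1
Tile 8: at (0,1), goal (1,3), distance |0-1|+|1-3| = 3
Tile 3: at (0,2), goal (0,2), distance |0-0|+|2-2| = 0
Tile 5: at (0,3), goal (1,0), distance |0-1|+|3-0| = 4
Tile 13: at (1,0), goal (3,0), distance |1-3|+|0-0| = 2
Tile 1: at (1,2), goal (0,0), distance |1-0|+|2-0| = 3
Tile 11: at (1,3), goal (2,2), distance |1-2|+|3-2| = 2
Tile 14: at (2,0), goal (3,1), distance |2-3|+|0-1| = 2
Tile 9: at (2,1), goal (2,0), distance |2-2|+|1-0| = 1
Tile 12: at (2,2), goal (2,3), distance |2-2|+|2-3| = 1
Tile 7: at (2,3), goal (1,2), distance |2-1|+|3-2| = 2
Tile 10: at (3,0), goal (2,1), distance |3-2|+|0-1| = 2
Tile 6: at (3,1), goal (1,1), distance |3-1|+|1-1| = 2
Tile 4: at (3,2), goal (0,3), distance |3-0|+|2-3| = 4
Tile 15: at (3,3), goal (3,2), distance |3-3|+|3-2| = 1
Sum: 1 + 3 + 0 + 4 + 2 + 3 + 2 + 2 + 1 + 1 + 2 + 2 + 2 + 4 + 1 = 30

Answer: 30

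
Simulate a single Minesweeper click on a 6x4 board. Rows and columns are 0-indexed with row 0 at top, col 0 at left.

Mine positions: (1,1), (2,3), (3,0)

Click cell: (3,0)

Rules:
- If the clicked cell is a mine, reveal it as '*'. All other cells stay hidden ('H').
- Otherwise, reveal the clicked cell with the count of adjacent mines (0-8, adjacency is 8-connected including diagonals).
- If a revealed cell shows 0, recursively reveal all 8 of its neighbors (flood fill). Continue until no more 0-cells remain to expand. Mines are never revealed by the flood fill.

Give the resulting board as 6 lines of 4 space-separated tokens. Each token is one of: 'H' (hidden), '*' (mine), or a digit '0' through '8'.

H H H H
H H H H
H H H H
* H H H
H H H H
H H H H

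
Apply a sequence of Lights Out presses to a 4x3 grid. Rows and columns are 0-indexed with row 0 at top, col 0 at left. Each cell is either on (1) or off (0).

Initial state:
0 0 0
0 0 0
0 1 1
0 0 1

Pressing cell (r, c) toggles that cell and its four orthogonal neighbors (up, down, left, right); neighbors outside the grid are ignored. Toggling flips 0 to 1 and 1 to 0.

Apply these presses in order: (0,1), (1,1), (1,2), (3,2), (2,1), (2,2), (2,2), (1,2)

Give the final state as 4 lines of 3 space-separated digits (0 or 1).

Answer: 1 0 1
1 1 1
1 1 1
0 0 0

Derivation:
After press 1 at (0,1):
1 1 1
0 1 0
0 1 1
0 0 1

After press 2 at (1,1):
1 0 1
1 0 1
0 0 1
0 0 1

After press 3 at (1,2):
1 0 0
1 1 0
0 0 0
0 0 1

After press 4 at (3,2):
1 0 0
1 1 0
0 0 1
0 1 0

After press 5 at (2,1):
1 0 0
1 0 0
1 1 0
0 0 0

After press 6 at (2,2):
1 0 0
1 0 1
1 0 1
0 0 1

After press 7 at (2,2):
1 0 0
1 0 0
1 1 0
0 0 0

After press 8 at (1,2):
1 0 1
1 1 1
1 1 1
0 0 0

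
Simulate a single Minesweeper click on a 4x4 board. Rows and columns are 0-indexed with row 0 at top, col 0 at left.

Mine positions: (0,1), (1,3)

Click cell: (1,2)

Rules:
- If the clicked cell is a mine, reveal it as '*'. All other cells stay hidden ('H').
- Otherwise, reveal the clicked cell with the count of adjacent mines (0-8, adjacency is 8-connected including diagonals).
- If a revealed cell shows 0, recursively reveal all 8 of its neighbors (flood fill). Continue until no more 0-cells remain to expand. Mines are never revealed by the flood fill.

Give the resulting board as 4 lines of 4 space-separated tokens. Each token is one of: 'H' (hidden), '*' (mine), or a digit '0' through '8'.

H H H H
H H 2 H
H H H H
H H H H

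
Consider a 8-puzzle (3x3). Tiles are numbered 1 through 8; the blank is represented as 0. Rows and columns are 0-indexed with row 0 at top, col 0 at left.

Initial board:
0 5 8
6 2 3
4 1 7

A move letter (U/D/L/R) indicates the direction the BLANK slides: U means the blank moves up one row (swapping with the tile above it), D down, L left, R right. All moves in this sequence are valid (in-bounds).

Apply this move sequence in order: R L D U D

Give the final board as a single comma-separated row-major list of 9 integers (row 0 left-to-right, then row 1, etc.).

After move 1 (R):
5 0 8
6 2 3
4 1 7

After move 2 (L):
0 5 8
6 2 3
4 1 7

After move 3 (D):
6 5 8
0 2 3
4 1 7

After move 4 (U):
0 5 8
6 2 3
4 1 7

After move 5 (D):
6 5 8
0 2 3
4 1 7

Answer: 6, 5, 8, 0, 2, 3, 4, 1, 7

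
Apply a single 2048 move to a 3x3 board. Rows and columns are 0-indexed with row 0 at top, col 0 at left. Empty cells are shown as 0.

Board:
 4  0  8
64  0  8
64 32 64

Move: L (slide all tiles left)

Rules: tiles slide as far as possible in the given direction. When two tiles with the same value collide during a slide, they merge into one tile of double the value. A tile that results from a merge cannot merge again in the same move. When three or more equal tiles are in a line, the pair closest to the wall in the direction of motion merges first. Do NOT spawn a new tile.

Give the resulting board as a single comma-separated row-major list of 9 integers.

Answer: 4, 8, 0, 64, 8, 0, 64, 32, 64

Derivation:
Slide left:
row 0: [4, 0, 8] -> [4, 8, 0]
row 1: [64, 0, 8] -> [64, 8, 0]
row 2: [64, 32, 64] -> [64, 32, 64]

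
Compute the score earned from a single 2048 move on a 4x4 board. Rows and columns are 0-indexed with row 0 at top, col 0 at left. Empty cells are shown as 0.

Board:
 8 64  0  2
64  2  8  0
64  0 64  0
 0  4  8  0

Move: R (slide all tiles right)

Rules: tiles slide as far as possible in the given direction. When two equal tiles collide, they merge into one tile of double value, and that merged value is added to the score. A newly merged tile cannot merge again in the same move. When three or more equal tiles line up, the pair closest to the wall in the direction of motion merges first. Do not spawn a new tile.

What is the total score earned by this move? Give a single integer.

Slide right:
row 0: [8, 64, 0, 2] -> [0, 8, 64, 2]  score +0 (running 0)
row 1: [64, 2, 8, 0] -> [0, 64, 2, 8]  score +0 (running 0)
row 2: [64, 0, 64, 0] -> [0, 0, 0, 128]  score +128 (running 128)
row 3: [0, 4, 8, 0] -> [0, 0, 4, 8]  score +0 (running 128)
Board after move:
  0   8  64   2
  0  64   2   8
  0   0   0 128
  0   0   4   8

Answer: 128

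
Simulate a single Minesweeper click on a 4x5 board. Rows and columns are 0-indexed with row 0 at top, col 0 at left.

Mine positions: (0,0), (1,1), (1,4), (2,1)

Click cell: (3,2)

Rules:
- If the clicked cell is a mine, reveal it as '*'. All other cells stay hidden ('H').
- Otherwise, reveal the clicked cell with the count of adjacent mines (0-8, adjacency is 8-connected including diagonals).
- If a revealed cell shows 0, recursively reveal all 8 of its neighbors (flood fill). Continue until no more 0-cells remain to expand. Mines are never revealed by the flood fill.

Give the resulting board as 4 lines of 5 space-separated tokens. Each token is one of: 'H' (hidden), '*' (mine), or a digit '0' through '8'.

H H H H H
H H H H H
H H H H H
H H 1 H H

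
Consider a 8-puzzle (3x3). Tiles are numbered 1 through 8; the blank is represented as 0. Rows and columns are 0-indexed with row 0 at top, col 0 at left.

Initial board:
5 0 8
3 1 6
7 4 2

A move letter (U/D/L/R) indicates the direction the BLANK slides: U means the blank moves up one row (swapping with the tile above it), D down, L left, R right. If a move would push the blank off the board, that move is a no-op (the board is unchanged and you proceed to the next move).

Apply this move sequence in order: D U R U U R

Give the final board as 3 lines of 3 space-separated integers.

Answer: 5 8 0
3 1 6
7 4 2

Derivation:
After move 1 (D):
5 1 8
3 0 6
7 4 2

After move 2 (U):
5 0 8
3 1 6
7 4 2

After move 3 (R):
5 8 0
3 1 6
7 4 2

After move 4 (U):
5 8 0
3 1 6
7 4 2

After move 5 (U):
5 8 0
3 1 6
7 4 2

After move 6 (R):
5 8 0
3 1 6
7 4 2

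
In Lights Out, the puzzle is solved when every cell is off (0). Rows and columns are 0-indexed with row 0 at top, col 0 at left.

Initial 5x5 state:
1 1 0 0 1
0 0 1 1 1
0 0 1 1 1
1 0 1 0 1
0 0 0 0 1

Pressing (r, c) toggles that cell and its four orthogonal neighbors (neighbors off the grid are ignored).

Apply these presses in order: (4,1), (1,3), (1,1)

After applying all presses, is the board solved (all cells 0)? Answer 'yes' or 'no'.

Answer: no

Derivation:
After press 1 at (4,1):
1 1 0 0 1
0 0 1 1 1
0 0 1 1 1
1 1 1 0 1
1 1 1 0 1

After press 2 at (1,3):
1 1 0 1 1
0 0 0 0 0
0 0 1 0 1
1 1 1 0 1
1 1 1 0 1

After press 3 at (1,1):
1 0 0 1 1
1 1 1 0 0
0 1 1 0 1
1 1 1 0 1
1 1 1 0 1

Lights still on: 17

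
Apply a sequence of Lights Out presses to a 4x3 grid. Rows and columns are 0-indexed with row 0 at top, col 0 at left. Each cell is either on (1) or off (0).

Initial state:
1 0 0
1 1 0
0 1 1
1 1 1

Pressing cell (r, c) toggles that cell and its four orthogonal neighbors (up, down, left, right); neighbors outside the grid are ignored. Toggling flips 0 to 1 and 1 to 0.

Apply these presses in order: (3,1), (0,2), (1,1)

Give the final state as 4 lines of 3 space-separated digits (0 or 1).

After press 1 at (3,1):
1 0 0
1 1 0
0 0 1
0 0 0

After press 2 at (0,2):
1 1 1
1 1 1
0 0 1
0 0 0

After press 3 at (1,1):
1 0 1
0 0 0
0 1 1
0 0 0

Answer: 1 0 1
0 0 0
0 1 1
0 0 0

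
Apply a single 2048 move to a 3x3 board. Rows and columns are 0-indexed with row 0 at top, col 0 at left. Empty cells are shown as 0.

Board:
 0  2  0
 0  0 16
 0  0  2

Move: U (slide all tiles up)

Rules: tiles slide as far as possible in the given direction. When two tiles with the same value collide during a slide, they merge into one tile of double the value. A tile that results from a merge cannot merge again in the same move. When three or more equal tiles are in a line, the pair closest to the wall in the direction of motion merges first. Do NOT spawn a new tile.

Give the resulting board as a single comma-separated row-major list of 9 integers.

Answer: 0, 2, 16, 0, 0, 2, 0, 0, 0

Derivation:
Slide up:
col 0: [0, 0, 0] -> [0, 0, 0]
col 1: [2, 0, 0] -> [2, 0, 0]
col 2: [0, 16, 2] -> [16, 2, 0]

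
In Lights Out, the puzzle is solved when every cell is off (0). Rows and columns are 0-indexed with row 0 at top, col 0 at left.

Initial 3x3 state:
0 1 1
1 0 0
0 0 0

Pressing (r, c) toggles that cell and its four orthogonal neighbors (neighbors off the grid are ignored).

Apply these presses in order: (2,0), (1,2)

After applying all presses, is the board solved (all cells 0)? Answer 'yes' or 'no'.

After press 1 at (2,0):
0 1 1
0 0 0
1 1 0

After press 2 at (1,2):
0 1 0
0 1 1
1 1 1

Lights still on: 6

Answer: no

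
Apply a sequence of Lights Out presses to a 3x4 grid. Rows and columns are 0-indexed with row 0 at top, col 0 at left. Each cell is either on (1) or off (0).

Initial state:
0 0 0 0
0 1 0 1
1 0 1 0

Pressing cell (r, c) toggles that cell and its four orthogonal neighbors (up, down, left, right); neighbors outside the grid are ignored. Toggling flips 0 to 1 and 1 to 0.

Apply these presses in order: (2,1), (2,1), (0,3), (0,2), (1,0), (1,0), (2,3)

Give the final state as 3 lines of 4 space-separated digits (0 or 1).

After press 1 at (2,1):
0 0 0 0
0 0 0 1
0 1 0 0

After press 2 at (2,1):
0 0 0 0
0 1 0 1
1 0 1 0

After press 3 at (0,3):
0 0 1 1
0 1 0 0
1 0 1 0

After press 4 at (0,2):
0 1 0 0
0 1 1 0
1 0 1 0

After press 5 at (1,0):
1 1 0 0
1 0 1 0
0 0 1 0

After press 6 at (1,0):
0 1 0 0
0 1 1 0
1 0 1 0

After press 7 at (2,3):
0 1 0 0
0 1 1 1
1 0 0 1

Answer: 0 1 0 0
0 1 1 1
1 0 0 1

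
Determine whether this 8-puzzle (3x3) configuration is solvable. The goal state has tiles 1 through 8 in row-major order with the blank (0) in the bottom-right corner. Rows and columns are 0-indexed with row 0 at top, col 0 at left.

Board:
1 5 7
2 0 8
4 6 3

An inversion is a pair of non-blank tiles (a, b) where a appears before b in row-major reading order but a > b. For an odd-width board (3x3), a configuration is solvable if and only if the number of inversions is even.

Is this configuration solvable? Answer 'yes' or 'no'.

Inversions (pairs i<j in row-major order where tile[i] > tile[j] > 0): 12
12 is even, so the puzzle is solvable.

Answer: yes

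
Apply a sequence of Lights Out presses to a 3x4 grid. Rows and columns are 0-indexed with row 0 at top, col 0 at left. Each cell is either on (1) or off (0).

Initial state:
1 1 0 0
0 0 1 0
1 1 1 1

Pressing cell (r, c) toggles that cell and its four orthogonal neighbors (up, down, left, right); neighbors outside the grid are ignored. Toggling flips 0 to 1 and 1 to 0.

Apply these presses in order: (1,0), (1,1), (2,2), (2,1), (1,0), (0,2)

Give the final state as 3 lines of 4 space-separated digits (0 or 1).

Answer: 1 1 1 1
1 0 0 0
0 0 1 0

Derivation:
After press 1 at (1,0):
0 1 0 0
1 1 1 0
0 1 1 1

After press 2 at (1,1):
0 0 0 0
0 0 0 0
0 0 1 1

After press 3 at (2,2):
0 0 0 0
0 0 1 0
0 1 0 0

After press 4 at (2,1):
0 0 0 0
0 1 1 0
1 0 1 0

After press 5 at (1,0):
1 0 0 0
1 0 1 0
0 0 1 0

After press 6 at (0,2):
1 1 1 1
1 0 0 0
0 0 1 0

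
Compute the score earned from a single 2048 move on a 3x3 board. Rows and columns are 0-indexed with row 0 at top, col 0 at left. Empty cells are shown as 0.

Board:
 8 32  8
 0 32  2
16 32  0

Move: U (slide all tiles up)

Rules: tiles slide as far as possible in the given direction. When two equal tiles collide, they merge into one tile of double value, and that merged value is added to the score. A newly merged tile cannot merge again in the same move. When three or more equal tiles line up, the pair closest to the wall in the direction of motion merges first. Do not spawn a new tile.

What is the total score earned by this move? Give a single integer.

Slide up:
col 0: [8, 0, 16] -> [8, 16, 0]  score +0 (running 0)
col 1: [32, 32, 32] -> [64, 32, 0]  score +64 (running 64)
col 2: [8, 2, 0] -> [8, 2, 0]  score +0 (running 64)
Board after move:
 8 64  8
16 32  2
 0  0  0

Answer: 64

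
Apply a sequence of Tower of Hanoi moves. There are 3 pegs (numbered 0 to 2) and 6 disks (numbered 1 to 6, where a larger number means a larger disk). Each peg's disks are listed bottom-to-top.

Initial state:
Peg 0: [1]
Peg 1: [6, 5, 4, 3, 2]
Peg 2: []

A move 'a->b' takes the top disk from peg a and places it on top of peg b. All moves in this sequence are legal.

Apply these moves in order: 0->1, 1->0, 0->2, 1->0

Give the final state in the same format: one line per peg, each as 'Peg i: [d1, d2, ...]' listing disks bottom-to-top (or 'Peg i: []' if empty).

Answer: Peg 0: [2]
Peg 1: [6, 5, 4, 3]
Peg 2: [1]

Derivation:
After move 1 (0->1):
Peg 0: []
Peg 1: [6, 5, 4, 3, 2, 1]
Peg 2: []

After move 2 (1->0):
Peg 0: [1]
Peg 1: [6, 5, 4, 3, 2]
Peg 2: []

After move 3 (0->2):
Peg 0: []
Peg 1: [6, 5, 4, 3, 2]
Peg 2: [1]

After move 4 (1->0):
Peg 0: [2]
Peg 1: [6, 5, 4, 3]
Peg 2: [1]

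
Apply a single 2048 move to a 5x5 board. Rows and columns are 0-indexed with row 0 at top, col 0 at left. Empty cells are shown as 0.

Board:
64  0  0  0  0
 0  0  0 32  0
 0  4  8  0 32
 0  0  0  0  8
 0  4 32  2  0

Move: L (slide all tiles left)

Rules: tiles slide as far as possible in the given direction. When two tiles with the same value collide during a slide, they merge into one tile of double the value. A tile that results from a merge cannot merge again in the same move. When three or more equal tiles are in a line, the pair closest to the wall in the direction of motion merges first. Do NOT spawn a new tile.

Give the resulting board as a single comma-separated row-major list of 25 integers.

Slide left:
row 0: [64, 0, 0, 0, 0] -> [64, 0, 0, 0, 0]
row 1: [0, 0, 0, 32, 0] -> [32, 0, 0, 0, 0]
row 2: [0, 4, 8, 0, 32] -> [4, 8, 32, 0, 0]
row 3: [0, 0, 0, 0, 8] -> [8, 0, 0, 0, 0]
row 4: [0, 4, 32, 2, 0] -> [4, 32, 2, 0, 0]

Answer: 64, 0, 0, 0, 0, 32, 0, 0, 0, 0, 4, 8, 32, 0, 0, 8, 0, 0, 0, 0, 4, 32, 2, 0, 0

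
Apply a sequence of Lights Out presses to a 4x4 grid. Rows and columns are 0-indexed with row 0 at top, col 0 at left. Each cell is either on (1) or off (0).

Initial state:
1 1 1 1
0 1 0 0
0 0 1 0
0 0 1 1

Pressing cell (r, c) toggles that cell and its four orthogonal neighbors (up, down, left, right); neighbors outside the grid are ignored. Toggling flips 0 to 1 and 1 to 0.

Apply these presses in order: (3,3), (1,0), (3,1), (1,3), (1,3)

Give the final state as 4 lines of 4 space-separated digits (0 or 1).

After press 1 at (3,3):
1 1 1 1
0 1 0 0
0 0 1 1
0 0 0 0

After press 2 at (1,0):
0 1 1 1
1 0 0 0
1 0 1 1
0 0 0 0

After press 3 at (3,1):
0 1 1 1
1 0 0 0
1 1 1 1
1 1 1 0

After press 4 at (1,3):
0 1 1 0
1 0 1 1
1 1 1 0
1 1 1 0

After press 5 at (1,3):
0 1 1 1
1 0 0 0
1 1 1 1
1 1 1 0

Answer: 0 1 1 1
1 0 0 0
1 1 1 1
1 1 1 0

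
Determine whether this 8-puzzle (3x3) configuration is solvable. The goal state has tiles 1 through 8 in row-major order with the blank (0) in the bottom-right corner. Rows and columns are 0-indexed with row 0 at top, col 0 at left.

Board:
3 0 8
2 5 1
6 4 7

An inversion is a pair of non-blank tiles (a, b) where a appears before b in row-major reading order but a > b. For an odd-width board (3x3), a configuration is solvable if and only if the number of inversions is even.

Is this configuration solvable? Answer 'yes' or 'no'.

Answer: yes

Derivation:
Inversions (pairs i<j in row-major order where tile[i] > tile[j] > 0): 12
12 is even, so the puzzle is solvable.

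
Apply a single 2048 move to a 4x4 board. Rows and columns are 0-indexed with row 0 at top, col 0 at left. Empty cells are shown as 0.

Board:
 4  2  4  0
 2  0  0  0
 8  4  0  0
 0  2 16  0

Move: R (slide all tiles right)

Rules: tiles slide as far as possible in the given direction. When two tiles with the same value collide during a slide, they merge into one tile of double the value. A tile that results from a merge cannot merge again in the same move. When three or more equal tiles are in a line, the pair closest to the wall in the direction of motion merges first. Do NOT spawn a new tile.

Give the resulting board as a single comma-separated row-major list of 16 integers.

Slide right:
row 0: [4, 2, 4, 0] -> [0, 4, 2, 4]
row 1: [2, 0, 0, 0] -> [0, 0, 0, 2]
row 2: [8, 4, 0, 0] -> [0, 0, 8, 4]
row 3: [0, 2, 16, 0] -> [0, 0, 2, 16]

Answer: 0, 4, 2, 4, 0, 0, 0, 2, 0, 0, 8, 4, 0, 0, 2, 16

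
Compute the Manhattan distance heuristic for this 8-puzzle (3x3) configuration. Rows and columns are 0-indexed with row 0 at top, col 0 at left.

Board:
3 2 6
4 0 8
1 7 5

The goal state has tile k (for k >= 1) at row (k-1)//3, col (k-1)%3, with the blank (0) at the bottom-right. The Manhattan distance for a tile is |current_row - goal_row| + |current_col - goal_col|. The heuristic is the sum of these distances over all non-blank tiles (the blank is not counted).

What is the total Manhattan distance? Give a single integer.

Tile 3: (0,0)->(0,2) = 2
Tile 2: (0,1)->(0,1) = 0
Tile 6: (0,2)->(1,2) = 1
Tile 4: (1,0)->(1,0) = 0
Tile 8: (1,2)->(2,1) = 2
Tile 1: (2,0)->(0,0) = 2
Tile 7: (2,1)->(2,0) = 1
Tile 5: (2,2)->(1,1) = 2
Sum: 2 + 0 + 1 + 0 + 2 + 2 + 1 + 2 = 10

Answer: 10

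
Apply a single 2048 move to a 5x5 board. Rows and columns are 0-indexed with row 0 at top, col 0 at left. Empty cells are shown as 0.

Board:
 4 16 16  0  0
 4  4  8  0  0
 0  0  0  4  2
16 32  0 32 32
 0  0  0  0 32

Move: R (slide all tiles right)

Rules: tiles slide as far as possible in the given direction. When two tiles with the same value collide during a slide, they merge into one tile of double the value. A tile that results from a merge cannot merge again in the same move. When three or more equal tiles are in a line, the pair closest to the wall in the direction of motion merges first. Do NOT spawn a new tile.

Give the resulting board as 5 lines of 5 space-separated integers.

Slide right:
row 0: [4, 16, 16, 0, 0] -> [0, 0, 0, 4, 32]
row 1: [4, 4, 8, 0, 0] -> [0, 0, 0, 8, 8]
row 2: [0, 0, 0, 4, 2] -> [0, 0, 0, 4, 2]
row 3: [16, 32, 0, 32, 32] -> [0, 0, 16, 32, 64]
row 4: [0, 0, 0, 0, 32] -> [0, 0, 0, 0, 32]

Answer:  0  0  0  4 32
 0  0  0  8  8
 0  0  0  4  2
 0  0 16 32 64
 0  0  0  0 32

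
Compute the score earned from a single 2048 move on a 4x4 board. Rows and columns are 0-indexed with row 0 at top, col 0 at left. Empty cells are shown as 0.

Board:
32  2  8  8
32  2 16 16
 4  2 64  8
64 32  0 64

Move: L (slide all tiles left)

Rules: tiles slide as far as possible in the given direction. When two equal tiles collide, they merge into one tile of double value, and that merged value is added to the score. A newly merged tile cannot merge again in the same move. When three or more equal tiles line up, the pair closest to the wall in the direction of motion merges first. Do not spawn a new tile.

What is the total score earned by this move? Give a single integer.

Answer: 48

Derivation:
Slide left:
row 0: [32, 2, 8, 8] -> [32, 2, 16, 0]  score +16 (running 16)
row 1: [32, 2, 16, 16] -> [32, 2, 32, 0]  score +32 (running 48)
row 2: [4, 2, 64, 8] -> [4, 2, 64, 8]  score +0 (running 48)
row 3: [64, 32, 0, 64] -> [64, 32, 64, 0]  score +0 (running 48)
Board after move:
32  2 16  0
32  2 32  0
 4  2 64  8
64 32 64  0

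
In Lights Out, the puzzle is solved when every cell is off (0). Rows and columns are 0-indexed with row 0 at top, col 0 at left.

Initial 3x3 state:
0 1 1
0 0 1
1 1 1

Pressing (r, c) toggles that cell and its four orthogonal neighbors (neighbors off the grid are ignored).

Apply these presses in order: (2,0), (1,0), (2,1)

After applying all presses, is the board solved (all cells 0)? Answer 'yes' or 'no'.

After press 1 at (2,0):
0 1 1
1 0 1
0 0 1

After press 2 at (1,0):
1 1 1
0 1 1
1 0 1

After press 3 at (2,1):
1 1 1
0 0 1
0 1 0

Lights still on: 5

Answer: no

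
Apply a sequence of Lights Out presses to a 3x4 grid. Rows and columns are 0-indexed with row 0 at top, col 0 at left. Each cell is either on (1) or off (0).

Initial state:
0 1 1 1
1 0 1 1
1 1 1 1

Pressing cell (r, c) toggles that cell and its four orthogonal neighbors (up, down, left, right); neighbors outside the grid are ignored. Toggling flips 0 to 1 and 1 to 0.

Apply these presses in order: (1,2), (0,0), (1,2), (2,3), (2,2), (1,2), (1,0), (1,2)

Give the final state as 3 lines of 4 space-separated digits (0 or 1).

After press 1 at (1,2):
0 1 0 1
1 1 0 0
1 1 0 1

After press 2 at (0,0):
1 0 0 1
0 1 0 0
1 1 0 1

After press 3 at (1,2):
1 0 1 1
0 0 1 1
1 1 1 1

After press 4 at (2,3):
1 0 1 1
0 0 1 0
1 1 0 0

After press 5 at (2,2):
1 0 1 1
0 0 0 0
1 0 1 1

After press 6 at (1,2):
1 0 0 1
0 1 1 1
1 0 0 1

After press 7 at (1,0):
0 0 0 1
1 0 1 1
0 0 0 1

After press 8 at (1,2):
0 0 1 1
1 1 0 0
0 0 1 1

Answer: 0 0 1 1
1 1 0 0
0 0 1 1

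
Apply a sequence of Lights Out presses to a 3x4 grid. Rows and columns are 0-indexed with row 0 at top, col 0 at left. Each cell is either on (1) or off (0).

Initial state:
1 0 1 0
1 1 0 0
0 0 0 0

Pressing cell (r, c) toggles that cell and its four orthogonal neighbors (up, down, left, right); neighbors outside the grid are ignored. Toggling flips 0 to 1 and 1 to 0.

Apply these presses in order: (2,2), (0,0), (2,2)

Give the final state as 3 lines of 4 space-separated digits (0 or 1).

Answer: 0 1 1 0
0 1 0 0
0 0 0 0

Derivation:
After press 1 at (2,2):
1 0 1 0
1 1 1 0
0 1 1 1

After press 2 at (0,0):
0 1 1 0
0 1 1 0
0 1 1 1

After press 3 at (2,2):
0 1 1 0
0 1 0 0
0 0 0 0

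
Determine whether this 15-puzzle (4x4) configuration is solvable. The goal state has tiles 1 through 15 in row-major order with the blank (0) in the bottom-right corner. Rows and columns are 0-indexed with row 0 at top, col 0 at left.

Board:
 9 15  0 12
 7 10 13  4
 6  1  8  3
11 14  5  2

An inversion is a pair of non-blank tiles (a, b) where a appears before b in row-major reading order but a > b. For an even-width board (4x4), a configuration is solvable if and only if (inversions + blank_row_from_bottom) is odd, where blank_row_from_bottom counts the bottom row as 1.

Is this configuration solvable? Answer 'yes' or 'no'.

Answer: no

Derivation:
Inversions: 68
Blank is in row 0 (0-indexed from top), which is row 4 counting from the bottom (bottom = 1).
68 + 4 = 72, which is even, so the puzzle is not solvable.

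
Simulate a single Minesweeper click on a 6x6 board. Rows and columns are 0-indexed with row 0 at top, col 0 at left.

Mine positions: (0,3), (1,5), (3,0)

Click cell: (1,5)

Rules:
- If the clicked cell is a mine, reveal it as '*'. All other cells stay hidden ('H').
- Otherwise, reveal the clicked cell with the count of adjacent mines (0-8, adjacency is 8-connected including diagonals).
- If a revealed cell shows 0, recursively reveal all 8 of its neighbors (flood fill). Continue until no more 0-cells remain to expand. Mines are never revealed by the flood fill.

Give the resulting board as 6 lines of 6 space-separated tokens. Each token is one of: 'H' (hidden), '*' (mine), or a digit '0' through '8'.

H H H H H H
H H H H H *
H H H H H H
H H H H H H
H H H H H H
H H H H H H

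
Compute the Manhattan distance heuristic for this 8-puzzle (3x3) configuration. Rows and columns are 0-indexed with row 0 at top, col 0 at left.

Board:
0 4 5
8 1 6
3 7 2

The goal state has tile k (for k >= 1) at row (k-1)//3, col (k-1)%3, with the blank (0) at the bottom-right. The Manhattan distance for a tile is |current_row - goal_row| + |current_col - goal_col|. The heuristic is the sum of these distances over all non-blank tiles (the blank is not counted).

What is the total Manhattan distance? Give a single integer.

Answer: 16

Derivation:
Tile 4: at (0,1), goal (1,0), distance |0-1|+|1-0| = 2
Tile 5: at (0,2), goal (1,1), distance |0-1|+|2-1| = 2
Tile 8: at (1,0), goal (2,1), distance |1-2|+|0-1| = 2
Tile 1: at (1,1), goal (0,0), distance |1-0|+|1-0| = 2
Tile 6: at (1,2), goal (1,2), distance |1-1|+|2-2| = 0
Tile 3: at (2,0), goal (0,2), distance |2-0|+|0-2| = 4
Tile 7: at (2,1), goal (2,0), distance |2-2|+|1-0| = 1
Tile 2: at (2,2), goal (0,1), distance |2-0|+|2-1| = 3
Sum: 2 + 2 + 2 + 2 + 0 + 4 + 1 + 3 = 16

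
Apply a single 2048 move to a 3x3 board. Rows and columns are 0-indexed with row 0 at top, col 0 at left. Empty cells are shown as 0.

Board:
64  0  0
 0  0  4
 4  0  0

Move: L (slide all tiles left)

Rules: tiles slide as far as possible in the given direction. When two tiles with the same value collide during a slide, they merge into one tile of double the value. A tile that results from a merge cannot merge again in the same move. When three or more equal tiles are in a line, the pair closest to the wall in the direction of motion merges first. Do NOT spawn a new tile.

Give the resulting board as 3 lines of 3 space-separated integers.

Answer: 64  0  0
 4  0  0
 4  0  0

Derivation:
Slide left:
row 0: [64, 0, 0] -> [64, 0, 0]
row 1: [0, 0, 4] -> [4, 0, 0]
row 2: [4, 0, 0] -> [4, 0, 0]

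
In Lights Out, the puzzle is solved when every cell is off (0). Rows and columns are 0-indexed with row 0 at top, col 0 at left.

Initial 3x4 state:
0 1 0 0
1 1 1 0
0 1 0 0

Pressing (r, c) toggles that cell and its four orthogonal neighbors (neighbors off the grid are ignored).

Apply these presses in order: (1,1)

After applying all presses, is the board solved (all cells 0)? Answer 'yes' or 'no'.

After press 1 at (1,1):
0 0 0 0
0 0 0 0
0 0 0 0

Lights still on: 0

Answer: yes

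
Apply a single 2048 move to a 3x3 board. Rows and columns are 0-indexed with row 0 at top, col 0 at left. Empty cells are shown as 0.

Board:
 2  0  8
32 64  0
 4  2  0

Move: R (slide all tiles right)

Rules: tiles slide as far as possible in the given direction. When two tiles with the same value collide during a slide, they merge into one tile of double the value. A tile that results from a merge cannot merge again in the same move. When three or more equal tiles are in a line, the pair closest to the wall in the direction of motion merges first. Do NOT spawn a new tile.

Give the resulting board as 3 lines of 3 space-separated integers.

Answer:  0  2  8
 0 32 64
 0  4  2

Derivation:
Slide right:
row 0: [2, 0, 8] -> [0, 2, 8]
row 1: [32, 64, 0] -> [0, 32, 64]
row 2: [4, 2, 0] -> [0, 4, 2]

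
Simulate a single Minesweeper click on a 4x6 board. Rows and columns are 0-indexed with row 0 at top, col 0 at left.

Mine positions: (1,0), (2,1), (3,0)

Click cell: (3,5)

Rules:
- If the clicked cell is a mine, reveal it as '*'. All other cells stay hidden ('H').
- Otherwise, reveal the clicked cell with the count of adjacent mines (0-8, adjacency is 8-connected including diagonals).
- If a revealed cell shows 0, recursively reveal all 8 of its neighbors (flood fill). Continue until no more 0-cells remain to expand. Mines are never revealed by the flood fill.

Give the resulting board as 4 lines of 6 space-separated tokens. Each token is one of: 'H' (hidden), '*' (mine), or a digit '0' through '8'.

H 1 0 0 0 0
H 2 1 0 0 0
H H 1 0 0 0
H H 1 0 0 0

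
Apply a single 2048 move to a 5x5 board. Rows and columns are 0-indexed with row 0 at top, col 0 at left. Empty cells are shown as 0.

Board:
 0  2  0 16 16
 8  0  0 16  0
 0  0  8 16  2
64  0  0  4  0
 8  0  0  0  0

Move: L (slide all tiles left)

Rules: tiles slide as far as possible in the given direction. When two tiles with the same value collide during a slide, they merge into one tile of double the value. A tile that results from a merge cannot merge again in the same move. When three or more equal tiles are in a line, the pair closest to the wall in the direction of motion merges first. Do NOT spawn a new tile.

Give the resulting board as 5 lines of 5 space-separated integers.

Answer:  2 32  0  0  0
 8 16  0  0  0
 8 16  2  0  0
64  4  0  0  0
 8  0  0  0  0

Derivation:
Slide left:
row 0: [0, 2, 0, 16, 16] -> [2, 32, 0, 0, 0]
row 1: [8, 0, 0, 16, 0] -> [8, 16, 0, 0, 0]
row 2: [0, 0, 8, 16, 2] -> [8, 16, 2, 0, 0]
row 3: [64, 0, 0, 4, 0] -> [64, 4, 0, 0, 0]
row 4: [8, 0, 0, 0, 0] -> [8, 0, 0, 0, 0]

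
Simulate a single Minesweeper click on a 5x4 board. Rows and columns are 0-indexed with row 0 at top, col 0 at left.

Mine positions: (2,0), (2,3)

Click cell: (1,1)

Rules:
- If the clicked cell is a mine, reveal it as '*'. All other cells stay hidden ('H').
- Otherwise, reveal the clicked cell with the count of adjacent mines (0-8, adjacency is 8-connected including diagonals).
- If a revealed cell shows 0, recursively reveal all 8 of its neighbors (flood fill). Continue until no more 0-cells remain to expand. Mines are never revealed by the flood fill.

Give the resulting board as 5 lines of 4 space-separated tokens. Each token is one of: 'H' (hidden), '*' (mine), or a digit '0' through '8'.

H H H H
H 1 H H
H H H H
H H H H
H H H H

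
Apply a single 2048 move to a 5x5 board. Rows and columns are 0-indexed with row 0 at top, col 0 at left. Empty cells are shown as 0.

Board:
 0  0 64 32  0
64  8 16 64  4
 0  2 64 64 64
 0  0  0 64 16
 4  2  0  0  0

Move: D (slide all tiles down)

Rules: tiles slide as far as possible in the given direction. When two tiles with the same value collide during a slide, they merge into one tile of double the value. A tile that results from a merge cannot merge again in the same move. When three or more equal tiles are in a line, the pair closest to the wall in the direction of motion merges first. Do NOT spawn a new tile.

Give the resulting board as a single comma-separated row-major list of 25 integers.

Answer: 0, 0, 0, 0, 0, 0, 0, 0, 0, 0, 0, 0, 64, 32, 4, 64, 8, 16, 64, 64, 4, 4, 64, 128, 16

Derivation:
Slide down:
col 0: [0, 64, 0, 0, 4] -> [0, 0, 0, 64, 4]
col 1: [0, 8, 2, 0, 2] -> [0, 0, 0, 8, 4]
col 2: [64, 16, 64, 0, 0] -> [0, 0, 64, 16, 64]
col 3: [32, 64, 64, 64, 0] -> [0, 0, 32, 64, 128]
col 4: [0, 4, 64, 16, 0] -> [0, 0, 4, 64, 16]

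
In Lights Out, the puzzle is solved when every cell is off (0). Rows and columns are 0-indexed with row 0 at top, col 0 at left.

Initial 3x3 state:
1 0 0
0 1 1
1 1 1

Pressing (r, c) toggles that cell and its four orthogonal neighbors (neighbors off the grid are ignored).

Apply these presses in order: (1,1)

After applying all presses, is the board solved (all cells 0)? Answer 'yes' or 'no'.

After press 1 at (1,1):
1 1 0
1 0 0
1 0 1

Lights still on: 5

Answer: no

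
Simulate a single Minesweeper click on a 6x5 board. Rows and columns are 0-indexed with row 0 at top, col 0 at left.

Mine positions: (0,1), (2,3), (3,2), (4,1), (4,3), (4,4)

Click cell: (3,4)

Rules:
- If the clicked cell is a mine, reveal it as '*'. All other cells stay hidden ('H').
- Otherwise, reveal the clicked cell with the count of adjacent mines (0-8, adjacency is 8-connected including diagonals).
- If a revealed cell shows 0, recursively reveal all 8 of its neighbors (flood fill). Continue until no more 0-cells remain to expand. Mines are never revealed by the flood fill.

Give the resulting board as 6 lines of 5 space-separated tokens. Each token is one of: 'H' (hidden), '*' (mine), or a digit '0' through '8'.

H H H H H
H H H H H
H H H H H
H H H H 3
H H H H H
H H H H H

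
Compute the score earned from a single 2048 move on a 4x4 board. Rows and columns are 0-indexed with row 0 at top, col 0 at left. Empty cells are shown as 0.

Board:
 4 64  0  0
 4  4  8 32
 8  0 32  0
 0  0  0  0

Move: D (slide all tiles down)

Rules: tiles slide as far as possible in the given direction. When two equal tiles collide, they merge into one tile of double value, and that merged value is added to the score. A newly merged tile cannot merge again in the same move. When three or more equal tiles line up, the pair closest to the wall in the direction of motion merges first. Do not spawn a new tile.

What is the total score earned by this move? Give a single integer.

Answer: 8

Derivation:
Slide down:
col 0: [4, 4, 8, 0] -> [0, 0, 8, 8]  score +8 (running 8)
col 1: [64, 4, 0, 0] -> [0, 0, 64, 4]  score +0 (running 8)
col 2: [0, 8, 32, 0] -> [0, 0, 8, 32]  score +0 (running 8)
col 3: [0, 32, 0, 0] -> [0, 0, 0, 32]  score +0 (running 8)
Board after move:
 0  0  0  0
 0  0  0  0
 8 64  8  0
 8  4 32 32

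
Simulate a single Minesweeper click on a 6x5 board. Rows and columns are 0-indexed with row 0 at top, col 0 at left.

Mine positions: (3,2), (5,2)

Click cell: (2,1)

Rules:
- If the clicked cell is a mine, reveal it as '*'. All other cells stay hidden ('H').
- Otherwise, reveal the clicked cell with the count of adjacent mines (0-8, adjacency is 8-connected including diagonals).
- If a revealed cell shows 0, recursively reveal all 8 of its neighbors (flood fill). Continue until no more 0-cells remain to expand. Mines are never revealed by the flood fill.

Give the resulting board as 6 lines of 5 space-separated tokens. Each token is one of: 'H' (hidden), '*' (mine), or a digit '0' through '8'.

H H H H H
H H H H H
H 1 H H H
H H H H H
H H H H H
H H H H H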